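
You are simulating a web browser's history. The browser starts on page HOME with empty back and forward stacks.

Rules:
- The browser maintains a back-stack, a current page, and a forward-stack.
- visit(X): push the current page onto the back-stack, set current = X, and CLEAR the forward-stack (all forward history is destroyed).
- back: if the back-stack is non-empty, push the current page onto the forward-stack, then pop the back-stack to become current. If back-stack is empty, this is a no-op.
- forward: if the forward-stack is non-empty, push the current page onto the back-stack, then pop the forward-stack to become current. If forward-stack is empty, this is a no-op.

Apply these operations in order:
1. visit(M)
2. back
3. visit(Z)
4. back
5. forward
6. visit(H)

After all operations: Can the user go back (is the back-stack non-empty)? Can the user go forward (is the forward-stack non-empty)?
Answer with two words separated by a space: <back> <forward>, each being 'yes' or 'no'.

After 1 (visit(M)): cur=M back=1 fwd=0
After 2 (back): cur=HOME back=0 fwd=1
After 3 (visit(Z)): cur=Z back=1 fwd=0
After 4 (back): cur=HOME back=0 fwd=1
After 5 (forward): cur=Z back=1 fwd=0
After 6 (visit(H)): cur=H back=2 fwd=0

Answer: yes no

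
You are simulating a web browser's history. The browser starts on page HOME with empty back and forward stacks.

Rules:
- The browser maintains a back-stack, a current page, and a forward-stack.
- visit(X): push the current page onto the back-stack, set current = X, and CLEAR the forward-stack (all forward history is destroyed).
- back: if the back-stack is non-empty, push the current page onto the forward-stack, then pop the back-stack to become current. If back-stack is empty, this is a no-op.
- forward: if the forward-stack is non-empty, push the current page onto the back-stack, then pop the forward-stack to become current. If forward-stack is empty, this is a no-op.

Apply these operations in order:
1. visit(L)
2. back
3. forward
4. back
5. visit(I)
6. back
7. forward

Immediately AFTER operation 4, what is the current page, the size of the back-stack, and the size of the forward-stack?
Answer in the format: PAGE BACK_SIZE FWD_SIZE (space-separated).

After 1 (visit(L)): cur=L back=1 fwd=0
After 2 (back): cur=HOME back=0 fwd=1
After 3 (forward): cur=L back=1 fwd=0
After 4 (back): cur=HOME back=0 fwd=1

HOME 0 1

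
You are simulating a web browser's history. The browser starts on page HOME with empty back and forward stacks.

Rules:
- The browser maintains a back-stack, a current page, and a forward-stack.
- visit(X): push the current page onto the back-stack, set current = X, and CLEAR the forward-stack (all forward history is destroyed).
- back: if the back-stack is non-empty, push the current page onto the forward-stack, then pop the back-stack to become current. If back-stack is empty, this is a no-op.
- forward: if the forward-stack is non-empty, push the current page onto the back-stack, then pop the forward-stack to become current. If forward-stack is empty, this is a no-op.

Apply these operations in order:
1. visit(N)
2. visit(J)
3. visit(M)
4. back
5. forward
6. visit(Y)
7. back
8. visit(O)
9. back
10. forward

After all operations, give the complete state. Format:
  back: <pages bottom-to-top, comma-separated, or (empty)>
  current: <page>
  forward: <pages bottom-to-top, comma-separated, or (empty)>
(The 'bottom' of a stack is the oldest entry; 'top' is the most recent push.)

Answer: back: HOME,N,J,M
current: O
forward: (empty)

Derivation:
After 1 (visit(N)): cur=N back=1 fwd=0
After 2 (visit(J)): cur=J back=2 fwd=0
After 3 (visit(M)): cur=M back=3 fwd=0
After 4 (back): cur=J back=2 fwd=1
After 5 (forward): cur=M back=3 fwd=0
After 6 (visit(Y)): cur=Y back=4 fwd=0
After 7 (back): cur=M back=3 fwd=1
After 8 (visit(O)): cur=O back=4 fwd=0
After 9 (back): cur=M back=3 fwd=1
After 10 (forward): cur=O back=4 fwd=0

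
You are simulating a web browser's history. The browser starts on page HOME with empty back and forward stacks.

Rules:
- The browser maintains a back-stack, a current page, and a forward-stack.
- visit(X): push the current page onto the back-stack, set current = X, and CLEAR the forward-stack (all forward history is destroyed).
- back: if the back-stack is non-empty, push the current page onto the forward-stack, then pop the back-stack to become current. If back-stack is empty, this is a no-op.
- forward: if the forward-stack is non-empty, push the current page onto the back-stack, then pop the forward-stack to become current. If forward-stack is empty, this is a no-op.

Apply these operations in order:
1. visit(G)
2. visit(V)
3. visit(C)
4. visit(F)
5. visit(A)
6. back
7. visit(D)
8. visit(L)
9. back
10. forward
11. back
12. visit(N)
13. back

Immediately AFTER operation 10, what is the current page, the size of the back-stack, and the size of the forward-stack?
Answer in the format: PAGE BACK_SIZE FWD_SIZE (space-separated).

After 1 (visit(G)): cur=G back=1 fwd=0
After 2 (visit(V)): cur=V back=2 fwd=0
After 3 (visit(C)): cur=C back=3 fwd=0
After 4 (visit(F)): cur=F back=4 fwd=0
After 5 (visit(A)): cur=A back=5 fwd=0
After 6 (back): cur=F back=4 fwd=1
After 7 (visit(D)): cur=D back=5 fwd=0
After 8 (visit(L)): cur=L back=6 fwd=0
After 9 (back): cur=D back=5 fwd=1
After 10 (forward): cur=L back=6 fwd=0

L 6 0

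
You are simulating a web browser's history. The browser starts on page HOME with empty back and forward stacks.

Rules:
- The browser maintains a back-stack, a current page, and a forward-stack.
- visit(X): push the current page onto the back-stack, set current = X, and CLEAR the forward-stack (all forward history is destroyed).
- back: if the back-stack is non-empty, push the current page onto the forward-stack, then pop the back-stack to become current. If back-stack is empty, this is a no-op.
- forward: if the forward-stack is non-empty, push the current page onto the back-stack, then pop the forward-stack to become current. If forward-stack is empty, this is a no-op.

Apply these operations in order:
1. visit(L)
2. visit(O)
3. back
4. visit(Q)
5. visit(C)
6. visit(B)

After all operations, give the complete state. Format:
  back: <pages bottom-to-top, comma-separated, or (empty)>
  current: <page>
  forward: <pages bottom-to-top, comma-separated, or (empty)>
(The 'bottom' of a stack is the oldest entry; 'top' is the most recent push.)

Answer: back: HOME,L,Q,C
current: B
forward: (empty)

Derivation:
After 1 (visit(L)): cur=L back=1 fwd=0
After 2 (visit(O)): cur=O back=2 fwd=0
After 3 (back): cur=L back=1 fwd=1
After 4 (visit(Q)): cur=Q back=2 fwd=0
After 5 (visit(C)): cur=C back=3 fwd=0
After 6 (visit(B)): cur=B back=4 fwd=0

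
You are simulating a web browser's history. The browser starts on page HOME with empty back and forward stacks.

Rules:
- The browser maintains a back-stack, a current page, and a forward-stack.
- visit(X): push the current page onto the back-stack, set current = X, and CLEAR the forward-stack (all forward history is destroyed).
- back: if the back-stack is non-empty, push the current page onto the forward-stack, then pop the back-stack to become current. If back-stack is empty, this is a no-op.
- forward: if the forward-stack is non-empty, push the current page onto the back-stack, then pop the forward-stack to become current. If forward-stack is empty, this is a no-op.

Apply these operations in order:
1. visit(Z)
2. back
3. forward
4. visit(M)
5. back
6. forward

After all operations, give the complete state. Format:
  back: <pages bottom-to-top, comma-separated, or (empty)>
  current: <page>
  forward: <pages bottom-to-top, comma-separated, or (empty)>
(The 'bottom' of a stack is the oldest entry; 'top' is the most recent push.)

After 1 (visit(Z)): cur=Z back=1 fwd=0
After 2 (back): cur=HOME back=0 fwd=1
After 3 (forward): cur=Z back=1 fwd=0
After 4 (visit(M)): cur=M back=2 fwd=0
After 5 (back): cur=Z back=1 fwd=1
After 6 (forward): cur=M back=2 fwd=0

Answer: back: HOME,Z
current: M
forward: (empty)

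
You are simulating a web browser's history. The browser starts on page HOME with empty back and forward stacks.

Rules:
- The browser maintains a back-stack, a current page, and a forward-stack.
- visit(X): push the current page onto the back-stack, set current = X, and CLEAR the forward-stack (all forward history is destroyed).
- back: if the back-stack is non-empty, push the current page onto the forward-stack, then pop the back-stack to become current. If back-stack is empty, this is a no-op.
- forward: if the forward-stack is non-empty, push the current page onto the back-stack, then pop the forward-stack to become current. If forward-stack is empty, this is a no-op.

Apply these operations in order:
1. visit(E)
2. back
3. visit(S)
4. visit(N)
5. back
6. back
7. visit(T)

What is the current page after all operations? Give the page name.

Answer: T

Derivation:
After 1 (visit(E)): cur=E back=1 fwd=0
After 2 (back): cur=HOME back=0 fwd=1
After 3 (visit(S)): cur=S back=1 fwd=0
After 4 (visit(N)): cur=N back=2 fwd=0
After 5 (back): cur=S back=1 fwd=1
After 6 (back): cur=HOME back=0 fwd=2
After 7 (visit(T)): cur=T back=1 fwd=0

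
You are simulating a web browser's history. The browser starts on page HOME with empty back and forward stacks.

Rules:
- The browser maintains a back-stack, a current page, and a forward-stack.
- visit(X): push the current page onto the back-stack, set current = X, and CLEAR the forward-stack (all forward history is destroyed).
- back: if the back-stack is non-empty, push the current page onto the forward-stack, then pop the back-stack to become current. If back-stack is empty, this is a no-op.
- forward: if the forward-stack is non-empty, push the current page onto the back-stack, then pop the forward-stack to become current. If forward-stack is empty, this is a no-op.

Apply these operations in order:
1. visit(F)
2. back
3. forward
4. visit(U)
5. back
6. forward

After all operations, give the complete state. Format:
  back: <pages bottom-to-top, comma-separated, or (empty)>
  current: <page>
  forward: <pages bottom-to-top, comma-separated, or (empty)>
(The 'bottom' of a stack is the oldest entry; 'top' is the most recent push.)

Answer: back: HOME,F
current: U
forward: (empty)

Derivation:
After 1 (visit(F)): cur=F back=1 fwd=0
After 2 (back): cur=HOME back=0 fwd=1
After 3 (forward): cur=F back=1 fwd=0
After 4 (visit(U)): cur=U back=2 fwd=0
After 5 (back): cur=F back=1 fwd=1
After 6 (forward): cur=U back=2 fwd=0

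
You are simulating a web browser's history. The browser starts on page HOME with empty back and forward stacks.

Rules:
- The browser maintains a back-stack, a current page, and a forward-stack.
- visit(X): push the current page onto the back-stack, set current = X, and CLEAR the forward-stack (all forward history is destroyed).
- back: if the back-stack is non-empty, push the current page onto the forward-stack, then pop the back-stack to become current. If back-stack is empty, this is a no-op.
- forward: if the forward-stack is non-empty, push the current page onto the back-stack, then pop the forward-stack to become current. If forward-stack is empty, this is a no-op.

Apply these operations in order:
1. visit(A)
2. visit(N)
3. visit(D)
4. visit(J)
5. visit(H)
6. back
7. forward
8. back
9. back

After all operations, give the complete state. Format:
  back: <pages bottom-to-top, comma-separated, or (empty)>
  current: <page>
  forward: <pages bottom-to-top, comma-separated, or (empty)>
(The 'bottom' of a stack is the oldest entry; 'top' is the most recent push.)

After 1 (visit(A)): cur=A back=1 fwd=0
After 2 (visit(N)): cur=N back=2 fwd=0
After 3 (visit(D)): cur=D back=3 fwd=0
After 4 (visit(J)): cur=J back=4 fwd=0
After 5 (visit(H)): cur=H back=5 fwd=0
After 6 (back): cur=J back=4 fwd=1
After 7 (forward): cur=H back=5 fwd=0
After 8 (back): cur=J back=4 fwd=1
After 9 (back): cur=D back=3 fwd=2

Answer: back: HOME,A,N
current: D
forward: H,J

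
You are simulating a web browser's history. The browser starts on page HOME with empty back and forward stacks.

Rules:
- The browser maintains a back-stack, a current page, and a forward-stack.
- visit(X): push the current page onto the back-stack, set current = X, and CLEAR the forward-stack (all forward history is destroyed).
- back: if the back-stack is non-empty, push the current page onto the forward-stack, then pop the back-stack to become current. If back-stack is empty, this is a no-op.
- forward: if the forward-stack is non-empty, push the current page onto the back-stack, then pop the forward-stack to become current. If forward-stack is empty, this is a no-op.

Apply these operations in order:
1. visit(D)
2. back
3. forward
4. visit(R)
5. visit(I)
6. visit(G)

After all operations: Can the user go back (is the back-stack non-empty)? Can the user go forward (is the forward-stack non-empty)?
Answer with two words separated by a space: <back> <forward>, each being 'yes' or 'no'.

Answer: yes no

Derivation:
After 1 (visit(D)): cur=D back=1 fwd=0
After 2 (back): cur=HOME back=0 fwd=1
After 3 (forward): cur=D back=1 fwd=0
After 4 (visit(R)): cur=R back=2 fwd=0
After 5 (visit(I)): cur=I back=3 fwd=0
After 6 (visit(G)): cur=G back=4 fwd=0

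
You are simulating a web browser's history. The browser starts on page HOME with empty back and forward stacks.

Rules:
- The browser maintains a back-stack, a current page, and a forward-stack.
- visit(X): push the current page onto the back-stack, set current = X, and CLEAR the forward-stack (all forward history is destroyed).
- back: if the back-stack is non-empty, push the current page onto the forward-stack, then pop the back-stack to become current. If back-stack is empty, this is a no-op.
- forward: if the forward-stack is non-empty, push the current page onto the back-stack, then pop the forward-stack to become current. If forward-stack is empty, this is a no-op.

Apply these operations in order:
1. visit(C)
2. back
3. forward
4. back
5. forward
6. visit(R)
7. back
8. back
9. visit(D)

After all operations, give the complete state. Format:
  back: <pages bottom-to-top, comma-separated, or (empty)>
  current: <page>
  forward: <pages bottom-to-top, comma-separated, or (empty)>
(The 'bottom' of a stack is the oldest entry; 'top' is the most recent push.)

After 1 (visit(C)): cur=C back=1 fwd=0
After 2 (back): cur=HOME back=0 fwd=1
After 3 (forward): cur=C back=1 fwd=0
After 4 (back): cur=HOME back=0 fwd=1
After 5 (forward): cur=C back=1 fwd=0
After 6 (visit(R)): cur=R back=2 fwd=0
After 7 (back): cur=C back=1 fwd=1
After 8 (back): cur=HOME back=0 fwd=2
After 9 (visit(D)): cur=D back=1 fwd=0

Answer: back: HOME
current: D
forward: (empty)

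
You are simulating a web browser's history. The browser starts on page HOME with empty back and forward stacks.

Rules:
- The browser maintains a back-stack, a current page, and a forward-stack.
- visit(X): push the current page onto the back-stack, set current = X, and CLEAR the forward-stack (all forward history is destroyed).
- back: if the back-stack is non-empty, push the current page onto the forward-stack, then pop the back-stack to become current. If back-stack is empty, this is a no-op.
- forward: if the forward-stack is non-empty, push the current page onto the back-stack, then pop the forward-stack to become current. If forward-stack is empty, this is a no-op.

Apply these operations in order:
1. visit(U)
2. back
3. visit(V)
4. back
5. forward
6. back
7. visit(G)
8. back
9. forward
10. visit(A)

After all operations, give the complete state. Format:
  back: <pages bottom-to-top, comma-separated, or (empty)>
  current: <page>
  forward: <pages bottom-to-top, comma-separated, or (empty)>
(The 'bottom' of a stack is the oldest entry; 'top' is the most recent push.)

Answer: back: HOME,G
current: A
forward: (empty)

Derivation:
After 1 (visit(U)): cur=U back=1 fwd=0
After 2 (back): cur=HOME back=0 fwd=1
After 3 (visit(V)): cur=V back=1 fwd=0
After 4 (back): cur=HOME back=0 fwd=1
After 5 (forward): cur=V back=1 fwd=0
After 6 (back): cur=HOME back=0 fwd=1
After 7 (visit(G)): cur=G back=1 fwd=0
After 8 (back): cur=HOME back=0 fwd=1
After 9 (forward): cur=G back=1 fwd=0
After 10 (visit(A)): cur=A back=2 fwd=0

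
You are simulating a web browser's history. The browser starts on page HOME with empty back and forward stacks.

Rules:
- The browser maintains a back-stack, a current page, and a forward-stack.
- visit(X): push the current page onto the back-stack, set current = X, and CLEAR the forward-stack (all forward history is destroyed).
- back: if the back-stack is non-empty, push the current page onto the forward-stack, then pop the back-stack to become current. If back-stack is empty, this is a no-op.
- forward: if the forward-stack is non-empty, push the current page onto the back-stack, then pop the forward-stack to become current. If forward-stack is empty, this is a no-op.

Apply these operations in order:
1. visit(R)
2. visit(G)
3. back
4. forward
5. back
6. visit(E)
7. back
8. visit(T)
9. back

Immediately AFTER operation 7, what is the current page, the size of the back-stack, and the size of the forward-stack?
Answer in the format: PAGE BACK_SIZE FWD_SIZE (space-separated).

After 1 (visit(R)): cur=R back=1 fwd=0
After 2 (visit(G)): cur=G back=2 fwd=0
After 3 (back): cur=R back=1 fwd=1
After 4 (forward): cur=G back=2 fwd=0
After 5 (back): cur=R back=1 fwd=1
After 6 (visit(E)): cur=E back=2 fwd=0
After 7 (back): cur=R back=1 fwd=1

R 1 1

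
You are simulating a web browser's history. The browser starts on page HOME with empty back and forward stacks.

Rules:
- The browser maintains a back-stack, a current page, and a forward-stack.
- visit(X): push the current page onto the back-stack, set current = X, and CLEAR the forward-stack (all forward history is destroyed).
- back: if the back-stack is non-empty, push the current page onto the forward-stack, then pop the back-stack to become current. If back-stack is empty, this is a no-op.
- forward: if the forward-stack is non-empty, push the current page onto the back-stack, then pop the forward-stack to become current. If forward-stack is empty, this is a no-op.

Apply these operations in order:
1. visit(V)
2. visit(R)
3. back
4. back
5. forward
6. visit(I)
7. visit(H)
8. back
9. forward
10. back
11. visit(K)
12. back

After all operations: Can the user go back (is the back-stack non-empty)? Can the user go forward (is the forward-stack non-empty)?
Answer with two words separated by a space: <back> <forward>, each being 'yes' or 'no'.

After 1 (visit(V)): cur=V back=1 fwd=0
After 2 (visit(R)): cur=R back=2 fwd=0
After 3 (back): cur=V back=1 fwd=1
After 4 (back): cur=HOME back=0 fwd=2
After 5 (forward): cur=V back=1 fwd=1
After 6 (visit(I)): cur=I back=2 fwd=0
After 7 (visit(H)): cur=H back=3 fwd=0
After 8 (back): cur=I back=2 fwd=1
After 9 (forward): cur=H back=3 fwd=0
After 10 (back): cur=I back=2 fwd=1
After 11 (visit(K)): cur=K back=3 fwd=0
After 12 (back): cur=I back=2 fwd=1

Answer: yes yes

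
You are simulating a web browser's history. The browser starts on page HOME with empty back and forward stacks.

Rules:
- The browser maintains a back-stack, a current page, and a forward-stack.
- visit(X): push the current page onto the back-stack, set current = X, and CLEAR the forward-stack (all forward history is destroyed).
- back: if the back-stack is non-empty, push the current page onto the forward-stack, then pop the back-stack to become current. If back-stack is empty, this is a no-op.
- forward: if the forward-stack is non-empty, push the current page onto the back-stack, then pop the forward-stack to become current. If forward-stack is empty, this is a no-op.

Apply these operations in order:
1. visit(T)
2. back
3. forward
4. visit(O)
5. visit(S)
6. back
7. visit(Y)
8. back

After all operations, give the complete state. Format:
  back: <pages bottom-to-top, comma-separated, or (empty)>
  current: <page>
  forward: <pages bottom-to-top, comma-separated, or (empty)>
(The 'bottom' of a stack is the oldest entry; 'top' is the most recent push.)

Answer: back: HOME,T
current: O
forward: Y

Derivation:
After 1 (visit(T)): cur=T back=1 fwd=0
After 2 (back): cur=HOME back=0 fwd=1
After 3 (forward): cur=T back=1 fwd=0
After 4 (visit(O)): cur=O back=2 fwd=0
After 5 (visit(S)): cur=S back=3 fwd=0
After 6 (back): cur=O back=2 fwd=1
After 7 (visit(Y)): cur=Y back=3 fwd=0
After 8 (back): cur=O back=2 fwd=1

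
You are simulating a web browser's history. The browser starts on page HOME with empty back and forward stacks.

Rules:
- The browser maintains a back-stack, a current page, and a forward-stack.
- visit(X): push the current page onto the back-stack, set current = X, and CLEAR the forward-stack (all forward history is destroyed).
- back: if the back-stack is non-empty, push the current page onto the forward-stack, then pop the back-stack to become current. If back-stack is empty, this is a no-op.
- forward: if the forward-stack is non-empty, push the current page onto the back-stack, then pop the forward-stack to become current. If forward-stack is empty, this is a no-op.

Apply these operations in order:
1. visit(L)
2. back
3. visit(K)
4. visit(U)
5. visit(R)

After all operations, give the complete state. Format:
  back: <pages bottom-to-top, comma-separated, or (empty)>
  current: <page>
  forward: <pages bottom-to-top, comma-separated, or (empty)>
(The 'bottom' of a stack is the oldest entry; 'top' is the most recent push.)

After 1 (visit(L)): cur=L back=1 fwd=0
After 2 (back): cur=HOME back=0 fwd=1
After 3 (visit(K)): cur=K back=1 fwd=0
After 4 (visit(U)): cur=U back=2 fwd=0
After 5 (visit(R)): cur=R back=3 fwd=0

Answer: back: HOME,K,U
current: R
forward: (empty)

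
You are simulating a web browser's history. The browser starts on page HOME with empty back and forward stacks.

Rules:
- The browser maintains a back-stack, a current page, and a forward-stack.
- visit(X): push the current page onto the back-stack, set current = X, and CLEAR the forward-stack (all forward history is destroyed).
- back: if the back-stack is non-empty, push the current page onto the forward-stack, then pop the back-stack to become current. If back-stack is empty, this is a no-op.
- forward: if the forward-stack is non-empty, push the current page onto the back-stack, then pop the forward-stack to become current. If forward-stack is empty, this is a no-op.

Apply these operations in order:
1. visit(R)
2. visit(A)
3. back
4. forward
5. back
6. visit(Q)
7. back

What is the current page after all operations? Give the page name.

After 1 (visit(R)): cur=R back=1 fwd=0
After 2 (visit(A)): cur=A back=2 fwd=0
After 3 (back): cur=R back=1 fwd=1
After 4 (forward): cur=A back=2 fwd=0
After 5 (back): cur=R back=1 fwd=1
After 6 (visit(Q)): cur=Q back=2 fwd=0
After 7 (back): cur=R back=1 fwd=1

Answer: R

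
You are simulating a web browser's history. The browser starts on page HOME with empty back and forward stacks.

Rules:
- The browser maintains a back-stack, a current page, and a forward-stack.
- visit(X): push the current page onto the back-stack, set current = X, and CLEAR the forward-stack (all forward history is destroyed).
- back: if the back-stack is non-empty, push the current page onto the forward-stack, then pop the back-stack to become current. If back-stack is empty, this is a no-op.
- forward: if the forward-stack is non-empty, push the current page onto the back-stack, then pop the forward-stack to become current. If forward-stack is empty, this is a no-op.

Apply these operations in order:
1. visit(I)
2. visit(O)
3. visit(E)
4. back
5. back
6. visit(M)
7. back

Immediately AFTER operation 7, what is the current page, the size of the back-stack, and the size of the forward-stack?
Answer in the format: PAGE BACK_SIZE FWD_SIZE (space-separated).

After 1 (visit(I)): cur=I back=1 fwd=0
After 2 (visit(O)): cur=O back=2 fwd=0
After 3 (visit(E)): cur=E back=3 fwd=0
After 4 (back): cur=O back=2 fwd=1
After 5 (back): cur=I back=1 fwd=2
After 6 (visit(M)): cur=M back=2 fwd=0
After 7 (back): cur=I back=1 fwd=1

I 1 1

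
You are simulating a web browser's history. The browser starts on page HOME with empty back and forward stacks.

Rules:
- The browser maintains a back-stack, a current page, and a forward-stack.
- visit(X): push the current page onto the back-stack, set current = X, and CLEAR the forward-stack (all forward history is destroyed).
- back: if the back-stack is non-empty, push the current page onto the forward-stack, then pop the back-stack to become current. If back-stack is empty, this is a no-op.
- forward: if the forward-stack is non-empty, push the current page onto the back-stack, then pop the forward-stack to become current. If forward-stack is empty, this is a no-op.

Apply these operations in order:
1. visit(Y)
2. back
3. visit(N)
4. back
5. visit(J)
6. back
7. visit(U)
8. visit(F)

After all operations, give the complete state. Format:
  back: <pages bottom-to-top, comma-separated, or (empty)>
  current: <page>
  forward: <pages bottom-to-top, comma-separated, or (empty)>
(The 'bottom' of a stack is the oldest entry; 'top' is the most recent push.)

After 1 (visit(Y)): cur=Y back=1 fwd=0
After 2 (back): cur=HOME back=0 fwd=1
After 3 (visit(N)): cur=N back=1 fwd=0
After 4 (back): cur=HOME back=0 fwd=1
After 5 (visit(J)): cur=J back=1 fwd=0
After 6 (back): cur=HOME back=0 fwd=1
After 7 (visit(U)): cur=U back=1 fwd=0
After 8 (visit(F)): cur=F back=2 fwd=0

Answer: back: HOME,U
current: F
forward: (empty)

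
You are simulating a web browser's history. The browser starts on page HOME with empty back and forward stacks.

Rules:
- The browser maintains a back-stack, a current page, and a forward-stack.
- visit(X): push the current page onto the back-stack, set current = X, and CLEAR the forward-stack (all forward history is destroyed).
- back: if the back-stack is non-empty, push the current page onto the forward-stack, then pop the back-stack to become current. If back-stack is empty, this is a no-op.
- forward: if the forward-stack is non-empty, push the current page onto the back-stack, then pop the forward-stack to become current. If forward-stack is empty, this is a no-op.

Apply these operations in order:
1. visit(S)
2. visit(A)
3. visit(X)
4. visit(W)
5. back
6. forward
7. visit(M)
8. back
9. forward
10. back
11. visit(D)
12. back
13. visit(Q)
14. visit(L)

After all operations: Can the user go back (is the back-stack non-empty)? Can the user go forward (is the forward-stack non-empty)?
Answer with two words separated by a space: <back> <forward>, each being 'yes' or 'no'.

Answer: yes no

Derivation:
After 1 (visit(S)): cur=S back=1 fwd=0
After 2 (visit(A)): cur=A back=2 fwd=0
After 3 (visit(X)): cur=X back=3 fwd=0
After 4 (visit(W)): cur=W back=4 fwd=0
After 5 (back): cur=X back=3 fwd=1
After 6 (forward): cur=W back=4 fwd=0
After 7 (visit(M)): cur=M back=5 fwd=0
After 8 (back): cur=W back=4 fwd=1
After 9 (forward): cur=M back=5 fwd=0
After 10 (back): cur=W back=4 fwd=1
After 11 (visit(D)): cur=D back=5 fwd=0
After 12 (back): cur=W back=4 fwd=1
After 13 (visit(Q)): cur=Q back=5 fwd=0
After 14 (visit(L)): cur=L back=6 fwd=0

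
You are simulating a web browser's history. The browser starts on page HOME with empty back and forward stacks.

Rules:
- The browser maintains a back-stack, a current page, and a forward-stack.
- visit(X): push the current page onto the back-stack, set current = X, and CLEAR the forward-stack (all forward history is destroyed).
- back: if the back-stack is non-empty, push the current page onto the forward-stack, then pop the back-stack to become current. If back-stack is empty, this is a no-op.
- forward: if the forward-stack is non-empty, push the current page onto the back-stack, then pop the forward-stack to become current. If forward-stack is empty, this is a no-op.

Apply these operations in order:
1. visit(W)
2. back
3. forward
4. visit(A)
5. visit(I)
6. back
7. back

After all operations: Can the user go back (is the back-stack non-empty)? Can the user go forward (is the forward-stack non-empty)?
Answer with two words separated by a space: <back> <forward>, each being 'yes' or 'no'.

After 1 (visit(W)): cur=W back=1 fwd=0
After 2 (back): cur=HOME back=0 fwd=1
After 3 (forward): cur=W back=1 fwd=0
After 4 (visit(A)): cur=A back=2 fwd=0
After 5 (visit(I)): cur=I back=3 fwd=0
After 6 (back): cur=A back=2 fwd=1
After 7 (back): cur=W back=1 fwd=2

Answer: yes yes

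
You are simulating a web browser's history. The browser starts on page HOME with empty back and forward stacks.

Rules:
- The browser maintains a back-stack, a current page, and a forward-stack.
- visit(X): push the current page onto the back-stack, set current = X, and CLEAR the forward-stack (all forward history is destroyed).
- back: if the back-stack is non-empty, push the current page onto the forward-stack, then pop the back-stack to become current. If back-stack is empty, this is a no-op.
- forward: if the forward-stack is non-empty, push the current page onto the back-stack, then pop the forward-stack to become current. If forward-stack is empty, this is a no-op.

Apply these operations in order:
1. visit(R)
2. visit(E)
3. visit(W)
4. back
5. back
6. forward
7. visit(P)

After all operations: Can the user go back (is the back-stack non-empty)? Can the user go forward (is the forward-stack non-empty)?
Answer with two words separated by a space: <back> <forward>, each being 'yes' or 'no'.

Answer: yes no

Derivation:
After 1 (visit(R)): cur=R back=1 fwd=0
After 2 (visit(E)): cur=E back=2 fwd=0
After 3 (visit(W)): cur=W back=3 fwd=0
After 4 (back): cur=E back=2 fwd=1
After 5 (back): cur=R back=1 fwd=2
After 6 (forward): cur=E back=2 fwd=1
After 7 (visit(P)): cur=P back=3 fwd=0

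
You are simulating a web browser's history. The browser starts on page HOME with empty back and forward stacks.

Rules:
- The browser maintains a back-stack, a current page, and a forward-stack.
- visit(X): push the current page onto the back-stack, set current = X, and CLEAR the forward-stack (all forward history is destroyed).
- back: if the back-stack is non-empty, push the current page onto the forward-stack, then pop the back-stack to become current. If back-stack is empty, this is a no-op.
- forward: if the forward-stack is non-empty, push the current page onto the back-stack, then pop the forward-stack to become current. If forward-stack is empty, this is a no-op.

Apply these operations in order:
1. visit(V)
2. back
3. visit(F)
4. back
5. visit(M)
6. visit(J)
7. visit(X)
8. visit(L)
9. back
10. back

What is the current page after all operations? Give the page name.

Answer: J

Derivation:
After 1 (visit(V)): cur=V back=1 fwd=0
After 2 (back): cur=HOME back=0 fwd=1
After 3 (visit(F)): cur=F back=1 fwd=0
After 4 (back): cur=HOME back=0 fwd=1
After 5 (visit(M)): cur=M back=1 fwd=0
After 6 (visit(J)): cur=J back=2 fwd=0
After 7 (visit(X)): cur=X back=3 fwd=0
After 8 (visit(L)): cur=L back=4 fwd=0
After 9 (back): cur=X back=3 fwd=1
After 10 (back): cur=J back=2 fwd=2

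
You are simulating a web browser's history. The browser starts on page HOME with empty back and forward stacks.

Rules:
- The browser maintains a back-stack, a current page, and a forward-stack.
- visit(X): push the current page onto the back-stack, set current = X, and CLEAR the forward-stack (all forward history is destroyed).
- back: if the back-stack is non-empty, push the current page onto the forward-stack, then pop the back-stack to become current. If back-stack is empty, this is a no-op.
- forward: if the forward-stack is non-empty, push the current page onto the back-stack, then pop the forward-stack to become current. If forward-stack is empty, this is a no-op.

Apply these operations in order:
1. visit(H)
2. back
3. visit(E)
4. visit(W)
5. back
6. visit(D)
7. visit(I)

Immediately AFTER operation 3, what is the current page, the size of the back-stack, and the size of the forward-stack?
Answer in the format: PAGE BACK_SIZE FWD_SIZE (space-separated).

After 1 (visit(H)): cur=H back=1 fwd=0
After 2 (back): cur=HOME back=0 fwd=1
After 3 (visit(E)): cur=E back=1 fwd=0

E 1 0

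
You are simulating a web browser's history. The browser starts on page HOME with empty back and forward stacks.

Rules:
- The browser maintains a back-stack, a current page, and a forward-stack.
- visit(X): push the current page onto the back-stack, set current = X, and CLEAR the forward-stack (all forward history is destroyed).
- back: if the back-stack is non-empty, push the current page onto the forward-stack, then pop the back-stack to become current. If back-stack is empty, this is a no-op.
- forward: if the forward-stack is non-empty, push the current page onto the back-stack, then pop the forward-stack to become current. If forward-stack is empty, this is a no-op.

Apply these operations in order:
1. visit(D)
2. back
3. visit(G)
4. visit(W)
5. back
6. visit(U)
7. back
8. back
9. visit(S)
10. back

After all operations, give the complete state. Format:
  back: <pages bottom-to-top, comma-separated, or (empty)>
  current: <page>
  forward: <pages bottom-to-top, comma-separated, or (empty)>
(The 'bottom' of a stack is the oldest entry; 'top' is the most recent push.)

After 1 (visit(D)): cur=D back=1 fwd=0
After 2 (back): cur=HOME back=0 fwd=1
After 3 (visit(G)): cur=G back=1 fwd=0
After 4 (visit(W)): cur=W back=2 fwd=0
After 5 (back): cur=G back=1 fwd=1
After 6 (visit(U)): cur=U back=2 fwd=0
After 7 (back): cur=G back=1 fwd=1
After 8 (back): cur=HOME back=0 fwd=2
After 9 (visit(S)): cur=S back=1 fwd=0
After 10 (back): cur=HOME back=0 fwd=1

Answer: back: (empty)
current: HOME
forward: S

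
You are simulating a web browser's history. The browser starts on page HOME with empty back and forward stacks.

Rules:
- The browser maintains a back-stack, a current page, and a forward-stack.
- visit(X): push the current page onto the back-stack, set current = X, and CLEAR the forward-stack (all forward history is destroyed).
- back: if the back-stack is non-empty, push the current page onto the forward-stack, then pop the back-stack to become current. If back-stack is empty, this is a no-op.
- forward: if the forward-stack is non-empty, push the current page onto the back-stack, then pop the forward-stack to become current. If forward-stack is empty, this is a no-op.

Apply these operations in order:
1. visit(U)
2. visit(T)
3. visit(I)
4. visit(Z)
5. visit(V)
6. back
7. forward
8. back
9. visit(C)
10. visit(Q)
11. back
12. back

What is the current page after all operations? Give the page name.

After 1 (visit(U)): cur=U back=1 fwd=0
After 2 (visit(T)): cur=T back=2 fwd=0
After 3 (visit(I)): cur=I back=3 fwd=0
After 4 (visit(Z)): cur=Z back=4 fwd=0
After 5 (visit(V)): cur=V back=5 fwd=0
After 6 (back): cur=Z back=4 fwd=1
After 7 (forward): cur=V back=5 fwd=0
After 8 (back): cur=Z back=4 fwd=1
After 9 (visit(C)): cur=C back=5 fwd=0
After 10 (visit(Q)): cur=Q back=6 fwd=0
After 11 (back): cur=C back=5 fwd=1
After 12 (back): cur=Z back=4 fwd=2

Answer: Z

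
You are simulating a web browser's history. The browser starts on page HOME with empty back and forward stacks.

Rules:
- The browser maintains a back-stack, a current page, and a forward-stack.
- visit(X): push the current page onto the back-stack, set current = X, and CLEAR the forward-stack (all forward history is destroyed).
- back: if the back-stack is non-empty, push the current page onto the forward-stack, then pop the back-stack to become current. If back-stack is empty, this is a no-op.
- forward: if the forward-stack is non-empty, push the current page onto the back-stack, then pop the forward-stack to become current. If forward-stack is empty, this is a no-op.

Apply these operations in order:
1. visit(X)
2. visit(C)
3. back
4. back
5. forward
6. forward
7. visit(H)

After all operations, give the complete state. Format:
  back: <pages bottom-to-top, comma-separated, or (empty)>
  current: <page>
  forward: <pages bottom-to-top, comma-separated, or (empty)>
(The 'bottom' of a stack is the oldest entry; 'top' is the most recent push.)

Answer: back: HOME,X,C
current: H
forward: (empty)

Derivation:
After 1 (visit(X)): cur=X back=1 fwd=0
After 2 (visit(C)): cur=C back=2 fwd=0
After 3 (back): cur=X back=1 fwd=1
After 4 (back): cur=HOME back=0 fwd=2
After 5 (forward): cur=X back=1 fwd=1
After 6 (forward): cur=C back=2 fwd=0
After 7 (visit(H)): cur=H back=3 fwd=0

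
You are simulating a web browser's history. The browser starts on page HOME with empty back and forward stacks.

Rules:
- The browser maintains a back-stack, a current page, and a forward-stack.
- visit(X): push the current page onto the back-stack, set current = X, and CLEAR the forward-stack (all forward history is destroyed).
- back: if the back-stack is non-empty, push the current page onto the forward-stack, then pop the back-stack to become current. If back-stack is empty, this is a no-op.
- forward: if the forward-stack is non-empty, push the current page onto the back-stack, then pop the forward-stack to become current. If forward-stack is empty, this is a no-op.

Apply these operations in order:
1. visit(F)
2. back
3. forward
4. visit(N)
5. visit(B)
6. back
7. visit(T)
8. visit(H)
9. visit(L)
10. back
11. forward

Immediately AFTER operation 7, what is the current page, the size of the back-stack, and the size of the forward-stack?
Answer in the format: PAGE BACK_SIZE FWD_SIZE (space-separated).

After 1 (visit(F)): cur=F back=1 fwd=0
After 2 (back): cur=HOME back=0 fwd=1
After 3 (forward): cur=F back=1 fwd=0
After 4 (visit(N)): cur=N back=2 fwd=0
After 5 (visit(B)): cur=B back=3 fwd=0
After 6 (back): cur=N back=2 fwd=1
After 7 (visit(T)): cur=T back=3 fwd=0

T 3 0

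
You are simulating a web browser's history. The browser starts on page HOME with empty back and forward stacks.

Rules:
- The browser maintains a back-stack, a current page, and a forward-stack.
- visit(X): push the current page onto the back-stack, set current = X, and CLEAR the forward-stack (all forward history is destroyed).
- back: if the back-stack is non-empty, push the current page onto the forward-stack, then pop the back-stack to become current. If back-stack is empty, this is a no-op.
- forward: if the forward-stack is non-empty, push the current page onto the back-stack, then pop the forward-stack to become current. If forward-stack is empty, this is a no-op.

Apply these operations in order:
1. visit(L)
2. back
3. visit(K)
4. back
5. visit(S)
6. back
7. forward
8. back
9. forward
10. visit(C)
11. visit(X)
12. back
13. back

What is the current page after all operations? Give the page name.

After 1 (visit(L)): cur=L back=1 fwd=0
After 2 (back): cur=HOME back=0 fwd=1
After 3 (visit(K)): cur=K back=1 fwd=0
After 4 (back): cur=HOME back=0 fwd=1
After 5 (visit(S)): cur=S back=1 fwd=0
After 6 (back): cur=HOME back=0 fwd=1
After 7 (forward): cur=S back=1 fwd=0
After 8 (back): cur=HOME back=0 fwd=1
After 9 (forward): cur=S back=1 fwd=0
After 10 (visit(C)): cur=C back=2 fwd=0
After 11 (visit(X)): cur=X back=3 fwd=0
After 12 (back): cur=C back=2 fwd=1
After 13 (back): cur=S back=1 fwd=2

Answer: S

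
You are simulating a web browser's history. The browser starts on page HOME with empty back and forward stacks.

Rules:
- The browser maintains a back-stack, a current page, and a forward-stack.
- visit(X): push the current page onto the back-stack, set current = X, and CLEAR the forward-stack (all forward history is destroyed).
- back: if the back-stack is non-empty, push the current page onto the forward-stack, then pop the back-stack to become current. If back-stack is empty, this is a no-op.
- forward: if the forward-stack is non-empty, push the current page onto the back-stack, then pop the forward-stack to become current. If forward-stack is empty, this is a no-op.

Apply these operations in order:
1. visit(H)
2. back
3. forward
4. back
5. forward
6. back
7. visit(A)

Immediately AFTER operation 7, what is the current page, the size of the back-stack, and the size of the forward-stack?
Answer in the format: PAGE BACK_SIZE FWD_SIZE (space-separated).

After 1 (visit(H)): cur=H back=1 fwd=0
After 2 (back): cur=HOME back=0 fwd=1
After 3 (forward): cur=H back=1 fwd=0
After 4 (back): cur=HOME back=0 fwd=1
After 5 (forward): cur=H back=1 fwd=0
After 6 (back): cur=HOME back=0 fwd=1
After 7 (visit(A)): cur=A back=1 fwd=0

A 1 0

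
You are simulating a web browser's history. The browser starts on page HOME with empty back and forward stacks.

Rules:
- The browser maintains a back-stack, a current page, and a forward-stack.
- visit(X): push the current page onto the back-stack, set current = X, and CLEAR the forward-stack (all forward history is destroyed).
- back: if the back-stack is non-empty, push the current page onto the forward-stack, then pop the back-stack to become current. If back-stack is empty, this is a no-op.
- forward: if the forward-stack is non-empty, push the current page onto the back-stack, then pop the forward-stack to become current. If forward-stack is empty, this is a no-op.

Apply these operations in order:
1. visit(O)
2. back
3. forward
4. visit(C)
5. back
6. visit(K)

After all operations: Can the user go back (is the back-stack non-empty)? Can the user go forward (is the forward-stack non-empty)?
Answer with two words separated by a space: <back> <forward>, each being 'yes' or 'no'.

After 1 (visit(O)): cur=O back=1 fwd=0
After 2 (back): cur=HOME back=0 fwd=1
After 3 (forward): cur=O back=1 fwd=0
After 4 (visit(C)): cur=C back=2 fwd=0
After 5 (back): cur=O back=1 fwd=1
After 6 (visit(K)): cur=K back=2 fwd=0

Answer: yes no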